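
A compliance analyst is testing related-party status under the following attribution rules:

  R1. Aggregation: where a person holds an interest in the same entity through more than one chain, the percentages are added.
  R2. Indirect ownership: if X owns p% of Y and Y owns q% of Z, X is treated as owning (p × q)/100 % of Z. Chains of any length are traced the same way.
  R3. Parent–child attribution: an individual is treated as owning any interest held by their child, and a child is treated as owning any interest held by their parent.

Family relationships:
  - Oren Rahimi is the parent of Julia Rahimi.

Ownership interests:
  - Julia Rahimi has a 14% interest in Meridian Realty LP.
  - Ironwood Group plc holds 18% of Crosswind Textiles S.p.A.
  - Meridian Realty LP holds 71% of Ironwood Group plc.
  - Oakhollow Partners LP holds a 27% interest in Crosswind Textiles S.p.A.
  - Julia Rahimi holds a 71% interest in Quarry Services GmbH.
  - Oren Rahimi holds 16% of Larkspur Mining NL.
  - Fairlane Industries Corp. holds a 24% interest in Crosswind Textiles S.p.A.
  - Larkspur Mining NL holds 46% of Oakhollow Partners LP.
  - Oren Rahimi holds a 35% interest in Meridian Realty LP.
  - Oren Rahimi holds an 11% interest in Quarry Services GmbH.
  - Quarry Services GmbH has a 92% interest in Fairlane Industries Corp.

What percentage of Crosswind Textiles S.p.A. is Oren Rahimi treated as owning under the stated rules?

By parent–child attribution (R3), Oren Rahimi is treated as also owning Julia Rahimi's interest in Quarry Services GmbH, giving 11% + 71% = 82%.
By parent–child attribution (R3), Oren Rahimi is treated as also owning Julia Rahimi's interest in Meridian Realty LP, giving 35% + 14% = 49%.
Chain via Quarry Services GmbH → Fairlane Industries Corp. (R2): 82% × 92% × 24% = 18.1056% of Crosswind Textiles S.p.A.
Chain via Larkspur Mining NL → Oakhollow Partners LP (R2): 16% × 46% × 27% = 1.9872% of Crosswind Textiles S.p.A.
Chain via Meridian Realty LP → Ironwood Group plc (R2): 49% × 71% × 18% = 6.2622% of Crosswind Textiles S.p.A.
Aggregating (R1): 18.1056% + 1.9872% + 6.2622% = 26.355%.

26.355%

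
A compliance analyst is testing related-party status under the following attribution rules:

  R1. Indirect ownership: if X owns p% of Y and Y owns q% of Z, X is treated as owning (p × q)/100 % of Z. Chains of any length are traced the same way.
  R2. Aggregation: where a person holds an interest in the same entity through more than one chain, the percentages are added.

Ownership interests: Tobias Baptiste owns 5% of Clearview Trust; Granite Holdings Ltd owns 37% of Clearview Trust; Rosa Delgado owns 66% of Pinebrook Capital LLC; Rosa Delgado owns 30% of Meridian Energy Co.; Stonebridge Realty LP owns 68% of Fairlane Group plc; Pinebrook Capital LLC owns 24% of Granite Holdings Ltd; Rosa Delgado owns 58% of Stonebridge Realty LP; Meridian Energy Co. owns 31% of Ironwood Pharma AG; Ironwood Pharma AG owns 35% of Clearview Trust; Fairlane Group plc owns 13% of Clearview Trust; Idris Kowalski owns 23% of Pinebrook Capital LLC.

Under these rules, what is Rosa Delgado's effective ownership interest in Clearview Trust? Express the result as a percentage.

Chain via Pinebrook Capital LLC → Granite Holdings Ltd (R1): 66% × 24% × 37% = 5.8608% of Clearview Trust.
Chain via Meridian Energy Co. → Ironwood Pharma AG (R1): 30% × 31% × 35% = 3.255% of Clearview Trust.
Chain via Stonebridge Realty LP → Fairlane Group plc (R1): 58% × 68% × 13% = 5.1272% of Clearview Trust.
Aggregating (R2): 5.8608% + 3.255% + 5.1272% = 14.243%.

14.243%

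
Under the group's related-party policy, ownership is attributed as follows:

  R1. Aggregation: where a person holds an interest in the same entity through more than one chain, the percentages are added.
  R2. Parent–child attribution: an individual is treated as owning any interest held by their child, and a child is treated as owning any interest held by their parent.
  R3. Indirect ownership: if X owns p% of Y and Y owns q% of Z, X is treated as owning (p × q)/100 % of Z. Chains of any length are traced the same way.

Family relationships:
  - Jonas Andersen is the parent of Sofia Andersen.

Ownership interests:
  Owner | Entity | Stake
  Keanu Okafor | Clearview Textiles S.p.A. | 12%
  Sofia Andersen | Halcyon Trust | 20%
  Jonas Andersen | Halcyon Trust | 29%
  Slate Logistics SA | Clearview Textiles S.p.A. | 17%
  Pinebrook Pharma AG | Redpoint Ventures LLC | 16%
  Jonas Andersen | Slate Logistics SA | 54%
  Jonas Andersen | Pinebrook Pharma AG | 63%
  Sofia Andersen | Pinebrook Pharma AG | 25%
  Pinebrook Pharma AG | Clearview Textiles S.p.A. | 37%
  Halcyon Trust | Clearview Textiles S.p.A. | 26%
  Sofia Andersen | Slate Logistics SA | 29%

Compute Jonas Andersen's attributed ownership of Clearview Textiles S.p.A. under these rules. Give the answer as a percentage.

By parent–child attribution (R2), Jonas Andersen is treated as also owning Sofia Andersen's interest in Slate Logistics SA, giving 54% + 29% = 83%.
By parent–child attribution (R2), Jonas Andersen is treated as also owning Sofia Andersen's interest in Halcyon Trust, giving 29% + 20% = 49%.
By parent–child attribution (R2), Jonas Andersen is treated as also owning Sofia Andersen's interest in Pinebrook Pharma AG, giving 63% + 25% = 88%.
Chain via Slate Logistics SA (R3): 83% × 17% = 14.11% of Clearview Textiles S.p.A.
Chain via Halcyon Trust (R3): 49% × 26% = 12.74% of Clearview Textiles S.p.A.
Chain via Pinebrook Pharma AG (R3): 88% × 37% = 32.56% of Clearview Textiles S.p.A.
Aggregating (R1): 14.11% + 12.74% + 32.56% = 59.41%.

59.41%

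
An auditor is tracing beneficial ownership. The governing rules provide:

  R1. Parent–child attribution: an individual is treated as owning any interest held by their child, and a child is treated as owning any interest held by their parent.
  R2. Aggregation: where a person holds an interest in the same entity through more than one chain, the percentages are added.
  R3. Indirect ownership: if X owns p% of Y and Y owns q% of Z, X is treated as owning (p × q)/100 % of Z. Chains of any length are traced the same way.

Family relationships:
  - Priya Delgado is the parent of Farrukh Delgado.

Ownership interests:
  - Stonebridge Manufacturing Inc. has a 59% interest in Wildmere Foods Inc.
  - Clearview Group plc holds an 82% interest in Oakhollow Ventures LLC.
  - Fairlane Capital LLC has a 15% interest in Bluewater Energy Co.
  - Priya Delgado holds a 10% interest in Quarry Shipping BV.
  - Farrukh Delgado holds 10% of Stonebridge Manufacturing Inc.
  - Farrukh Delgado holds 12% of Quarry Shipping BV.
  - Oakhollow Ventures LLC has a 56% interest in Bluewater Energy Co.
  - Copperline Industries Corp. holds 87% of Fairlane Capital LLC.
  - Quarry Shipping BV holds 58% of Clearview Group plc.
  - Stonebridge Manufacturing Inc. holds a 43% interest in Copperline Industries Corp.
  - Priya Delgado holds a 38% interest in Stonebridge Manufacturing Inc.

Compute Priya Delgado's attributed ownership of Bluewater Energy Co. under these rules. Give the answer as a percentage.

8.552912%

By parent–child attribution (R1), Priya Delgado is treated as also owning Farrukh Delgado's interest in Quarry Shipping BV, giving 10% + 12% = 22%.
By parent–child attribution (R1), Priya Delgado is treated as also owning Farrukh Delgado's interest in Stonebridge Manufacturing Inc, giving 38% + 10% = 48%.
Chain via Quarry Shipping BV → Clearview Group plc → Oakhollow Ventures LLC (R3): 22% × 58% × 82% × 56% = 5.859392% of Bluewater Energy Co.
Chain via Stonebridge Manufacturing Inc. → Copperline Industries Corp. → Fairlane Capital LLC (R3): 48% × 43% × 87% × 15% = 2.69352% of Bluewater Energy Co.
Aggregating (R2): 5.859392% + 2.69352% = 8.552912%.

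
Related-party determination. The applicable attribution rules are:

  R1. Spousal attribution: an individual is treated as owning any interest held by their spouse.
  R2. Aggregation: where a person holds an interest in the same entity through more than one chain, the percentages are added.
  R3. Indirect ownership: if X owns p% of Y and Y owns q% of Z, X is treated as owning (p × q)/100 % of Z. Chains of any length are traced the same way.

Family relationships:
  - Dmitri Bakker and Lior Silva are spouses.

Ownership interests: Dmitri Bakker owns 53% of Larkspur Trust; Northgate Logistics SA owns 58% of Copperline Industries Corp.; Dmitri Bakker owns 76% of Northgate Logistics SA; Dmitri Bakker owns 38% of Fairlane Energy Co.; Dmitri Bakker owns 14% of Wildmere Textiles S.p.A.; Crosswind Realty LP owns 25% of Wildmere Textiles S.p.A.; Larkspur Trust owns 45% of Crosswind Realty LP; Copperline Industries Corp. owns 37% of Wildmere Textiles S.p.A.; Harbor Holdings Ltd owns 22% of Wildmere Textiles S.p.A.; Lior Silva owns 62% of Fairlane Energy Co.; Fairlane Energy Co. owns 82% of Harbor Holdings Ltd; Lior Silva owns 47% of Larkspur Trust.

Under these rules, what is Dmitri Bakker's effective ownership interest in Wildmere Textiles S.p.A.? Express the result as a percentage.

By spousal attribution (R1), Dmitri Bakker is treated as also owning Lior Silva's interest in Larkspur Trust, giving 53% + 47% = 100%.
By spousal attribution (R1), Dmitri Bakker is treated as also owning Lior Silva's interest in Fairlane Energy Co, giving 38% + 62% = 100%.
Chain via Larkspur Trust → Crosswind Realty LP (R3): 100% × 45% × 25% = 11.25% of Wildmere Textiles S.p.A.
Chain via Northgate Logistics SA → Copperline Industries Corp. (R3): 76% × 58% × 37% = 16.3096% of Wildmere Textiles S.p.A.
Chain via Fairlane Energy Co. → Harbor Holdings Ltd (R3): 100% × 82% × 22% = 18.04% of Wildmere Textiles S.p.A.
Direct interest in Wildmere Textiles S.p.A: 14%.
Aggregating (R2): 11.25% + 16.3096% + 18.04% + 14% = 59.5996%.

59.5996%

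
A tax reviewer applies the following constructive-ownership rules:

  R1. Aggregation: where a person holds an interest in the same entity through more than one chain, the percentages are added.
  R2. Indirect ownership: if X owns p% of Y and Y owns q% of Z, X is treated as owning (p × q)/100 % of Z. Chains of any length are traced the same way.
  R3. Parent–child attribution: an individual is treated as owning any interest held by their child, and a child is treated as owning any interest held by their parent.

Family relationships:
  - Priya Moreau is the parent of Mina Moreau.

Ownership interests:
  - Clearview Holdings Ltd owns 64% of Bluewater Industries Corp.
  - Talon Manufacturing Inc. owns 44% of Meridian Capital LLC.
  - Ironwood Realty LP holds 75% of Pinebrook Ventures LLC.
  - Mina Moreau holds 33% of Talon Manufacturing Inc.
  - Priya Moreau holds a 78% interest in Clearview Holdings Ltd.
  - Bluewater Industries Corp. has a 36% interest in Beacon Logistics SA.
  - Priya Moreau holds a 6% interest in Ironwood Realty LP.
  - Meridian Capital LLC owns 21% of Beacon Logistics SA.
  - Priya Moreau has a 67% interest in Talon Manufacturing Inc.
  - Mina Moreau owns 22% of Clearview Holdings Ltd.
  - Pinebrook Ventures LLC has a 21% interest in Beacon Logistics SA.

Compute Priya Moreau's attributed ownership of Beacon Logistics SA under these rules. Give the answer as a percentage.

By parent–child attribution (R3), Priya Moreau is treated as also owning Mina Moreau's interest in Talon Manufacturing Inc, giving 67% + 33% = 100%.
By parent–child attribution (R3), Priya Moreau is treated as also owning Mina Moreau's interest in Clearview Holdings Ltd, giving 78% + 22% = 100%.
Chain via Ironwood Realty LP → Pinebrook Ventures LLC (R2): 6% × 75% × 21% = 0.945% of Beacon Logistics SA.
Chain via Talon Manufacturing Inc. → Meridian Capital LLC (R2): 100% × 44% × 21% = 9.24% of Beacon Logistics SA.
Chain via Clearview Holdings Ltd → Bluewater Industries Corp. (R2): 100% × 64% × 36% = 23.04% of Beacon Logistics SA.
Aggregating (R1): 0.945% + 9.24% + 23.04% = 33.225%.

33.225%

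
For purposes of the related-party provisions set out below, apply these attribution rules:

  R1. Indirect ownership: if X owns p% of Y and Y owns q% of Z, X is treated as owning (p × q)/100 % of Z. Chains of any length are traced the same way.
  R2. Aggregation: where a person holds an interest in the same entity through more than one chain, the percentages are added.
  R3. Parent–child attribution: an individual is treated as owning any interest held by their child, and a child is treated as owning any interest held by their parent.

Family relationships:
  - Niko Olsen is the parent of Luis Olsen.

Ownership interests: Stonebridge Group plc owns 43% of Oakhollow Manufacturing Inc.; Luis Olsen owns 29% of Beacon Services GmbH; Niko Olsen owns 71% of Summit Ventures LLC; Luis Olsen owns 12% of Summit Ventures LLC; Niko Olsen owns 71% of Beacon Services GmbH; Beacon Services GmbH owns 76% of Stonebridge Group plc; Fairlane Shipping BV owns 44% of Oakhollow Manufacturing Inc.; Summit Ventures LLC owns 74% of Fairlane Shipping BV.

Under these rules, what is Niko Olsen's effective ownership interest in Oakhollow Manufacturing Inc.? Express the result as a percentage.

59.7048%

By parent–child attribution (R3), Niko Olsen is treated as also owning Luis Olsen's interest in Summit Ventures LLC, giving 71% + 12% = 83%.
By parent–child attribution (R3), Niko Olsen is treated as also owning Luis Olsen's interest in Beacon Services GmbH, giving 71% + 29% = 100%.
Chain via Summit Ventures LLC → Fairlane Shipping BV (R1): 83% × 74% × 44% = 27.0248% of Oakhollow Manufacturing Inc.
Chain via Beacon Services GmbH → Stonebridge Group plc (R1): 100% × 76% × 43% = 32.68% of Oakhollow Manufacturing Inc.
Aggregating (R2): 27.0248% + 32.68% = 59.7048%.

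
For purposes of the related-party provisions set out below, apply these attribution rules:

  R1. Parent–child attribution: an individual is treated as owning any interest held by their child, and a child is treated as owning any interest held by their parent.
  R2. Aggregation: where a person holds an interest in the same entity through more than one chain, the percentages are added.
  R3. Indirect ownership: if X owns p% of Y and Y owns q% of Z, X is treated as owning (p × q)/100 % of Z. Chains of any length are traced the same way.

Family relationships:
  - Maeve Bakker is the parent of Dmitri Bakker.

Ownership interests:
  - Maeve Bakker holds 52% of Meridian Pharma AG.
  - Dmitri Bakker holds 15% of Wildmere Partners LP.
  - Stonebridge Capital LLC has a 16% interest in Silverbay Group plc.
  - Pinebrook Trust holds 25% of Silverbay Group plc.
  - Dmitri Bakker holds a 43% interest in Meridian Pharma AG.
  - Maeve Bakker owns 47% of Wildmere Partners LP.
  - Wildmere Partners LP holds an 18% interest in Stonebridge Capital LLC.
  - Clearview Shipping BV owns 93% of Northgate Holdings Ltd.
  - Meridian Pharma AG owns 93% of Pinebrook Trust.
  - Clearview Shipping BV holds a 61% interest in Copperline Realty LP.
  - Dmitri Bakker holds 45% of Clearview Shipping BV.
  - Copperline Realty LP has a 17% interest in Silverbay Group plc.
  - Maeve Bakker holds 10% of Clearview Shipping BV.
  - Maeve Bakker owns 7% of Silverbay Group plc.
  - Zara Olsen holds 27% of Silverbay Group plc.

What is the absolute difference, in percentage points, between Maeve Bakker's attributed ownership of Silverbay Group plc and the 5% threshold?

By parent–child attribution (R1), Maeve Bakker is treated as also owning Dmitri Bakker's interest in Clearview Shipping BV, giving 10% + 45% = 55%.
By parent–child attribution (R1), Maeve Bakker is treated as also owning Dmitri Bakker's interest in Wildmere Partners LP, giving 47% + 15% = 62%.
By parent–child attribution (R1), Maeve Bakker is treated as also owning Dmitri Bakker's interest in Meridian Pharma AG, giving 52% + 43% = 95%.
Chain via Clearview Shipping BV → Copperline Realty LP (R3): 55% × 61% × 17% = 5.7035% of Silverbay Group plc.
Chain via Wildmere Partners LP → Stonebridge Capital LLC (R3): 62% × 18% × 16% = 1.7856% of Silverbay Group plc.
Chain via Meridian Pharma AG → Pinebrook Trust (R3): 95% × 93% × 25% = 22.0875% of Silverbay Group plc.
Direct interest in Silverbay Group plc: 7%.
Aggregating (R2): 5.7035% + 1.7856% + 22.0875% + 7% = 36.5766%.
36.5766% exceeds the 5% threshold by 31.5766 percentage points.

31.5766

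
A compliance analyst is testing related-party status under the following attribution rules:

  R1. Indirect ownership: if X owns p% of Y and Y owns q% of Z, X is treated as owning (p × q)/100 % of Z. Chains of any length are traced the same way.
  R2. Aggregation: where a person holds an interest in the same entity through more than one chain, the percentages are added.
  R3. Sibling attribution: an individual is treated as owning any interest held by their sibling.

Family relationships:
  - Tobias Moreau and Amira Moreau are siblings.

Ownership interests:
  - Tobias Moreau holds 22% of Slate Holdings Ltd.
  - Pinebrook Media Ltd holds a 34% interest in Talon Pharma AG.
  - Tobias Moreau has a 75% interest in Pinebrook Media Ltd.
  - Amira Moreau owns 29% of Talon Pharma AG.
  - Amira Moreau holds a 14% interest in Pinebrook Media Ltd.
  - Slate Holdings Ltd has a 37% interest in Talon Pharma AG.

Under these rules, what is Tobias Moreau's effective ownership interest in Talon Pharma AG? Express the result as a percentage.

By sibling attribution (R3), Tobias Moreau is treated as also owning Amira Moreau's interest in Pinebrook Media Ltd, giving 75% + 14% = 89%.
By sibling attribution (R3), Tobias Moreau is treated as owning Amira Moreau's 29% interest in Talon Pharma AG.
Chain via Pinebrook Media Ltd (R1): 89% × 34% = 30.26% of Talon Pharma AG.
Chain via Slate Holdings Ltd (R1): 22% × 37% = 8.14% of Talon Pharma AG.
Direct interest in Talon Pharma AG: 29%.
Aggregating (R2): 30.26% + 8.14% + 29% = 67.4%.

67.4%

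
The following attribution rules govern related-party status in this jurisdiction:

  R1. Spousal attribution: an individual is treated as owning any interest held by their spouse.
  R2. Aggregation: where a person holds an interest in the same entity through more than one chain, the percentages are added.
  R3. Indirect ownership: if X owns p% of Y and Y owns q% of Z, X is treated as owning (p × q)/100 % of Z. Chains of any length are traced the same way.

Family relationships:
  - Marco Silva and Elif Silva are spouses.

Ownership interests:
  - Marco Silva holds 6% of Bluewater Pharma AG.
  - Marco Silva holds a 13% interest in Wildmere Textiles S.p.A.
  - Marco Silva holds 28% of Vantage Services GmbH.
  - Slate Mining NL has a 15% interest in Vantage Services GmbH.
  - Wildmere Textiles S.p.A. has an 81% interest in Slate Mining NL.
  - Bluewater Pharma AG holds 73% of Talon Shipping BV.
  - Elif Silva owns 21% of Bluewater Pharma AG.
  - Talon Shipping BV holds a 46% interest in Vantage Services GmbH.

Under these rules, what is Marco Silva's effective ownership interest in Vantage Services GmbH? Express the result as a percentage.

By spousal attribution (R1), Marco Silva is treated as also owning Elif Silva's interest in Bluewater Pharma AG, giving 6% + 21% = 27%.
Chain via Bluewater Pharma AG → Talon Shipping BV (R3): 27% × 73% × 46% = 9.0666% of Vantage Services GmbH.
Chain via Wildmere Textiles S.p.A. → Slate Mining NL (R3): 13% × 81% × 15% = 1.5795% of Vantage Services GmbH.
Direct interest in Vantage Services GmbH: 28%.
Aggregating (R2): 9.0666% + 1.5795% + 28% = 38.6461%.

38.6461%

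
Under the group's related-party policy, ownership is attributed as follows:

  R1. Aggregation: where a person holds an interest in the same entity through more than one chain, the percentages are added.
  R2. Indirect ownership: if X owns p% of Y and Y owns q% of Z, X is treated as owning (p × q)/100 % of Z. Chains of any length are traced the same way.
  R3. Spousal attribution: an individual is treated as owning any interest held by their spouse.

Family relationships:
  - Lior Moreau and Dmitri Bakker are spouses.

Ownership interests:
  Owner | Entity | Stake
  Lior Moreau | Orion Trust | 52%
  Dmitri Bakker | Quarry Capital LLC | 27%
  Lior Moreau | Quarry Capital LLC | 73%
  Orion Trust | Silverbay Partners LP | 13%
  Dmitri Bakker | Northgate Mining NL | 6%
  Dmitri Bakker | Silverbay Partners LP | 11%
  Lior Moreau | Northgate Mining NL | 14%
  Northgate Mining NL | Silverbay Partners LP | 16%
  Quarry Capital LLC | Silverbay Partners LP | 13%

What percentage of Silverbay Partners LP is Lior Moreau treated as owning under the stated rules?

By spousal attribution (R3), Lior Moreau is treated as also owning Dmitri Bakker's interest in Quarry Capital LLC, giving 73% + 27% = 100%.
By spousal attribution (R3), Lior Moreau is treated as also owning Dmitri Bakker's interest in Northgate Mining NL, giving 14% + 6% = 20%.
By spousal attribution (R3), Lior Moreau is treated as owning Dmitri Bakker's 11% interest in Silverbay Partners LP.
Chain via Quarry Capital LLC (R2): 100% × 13% = 13% of Silverbay Partners LP.
Chain via Northgate Mining NL (R2): 20% × 16% = 3.2% of Silverbay Partners LP.
Chain via Orion Trust (R2): 52% × 13% = 6.76% of Silverbay Partners LP.
Direct interest in Silverbay Partners LP: 11%.
Aggregating (R1): 13% + 3.2% + 6.76% + 11% = 33.96%.

33.96%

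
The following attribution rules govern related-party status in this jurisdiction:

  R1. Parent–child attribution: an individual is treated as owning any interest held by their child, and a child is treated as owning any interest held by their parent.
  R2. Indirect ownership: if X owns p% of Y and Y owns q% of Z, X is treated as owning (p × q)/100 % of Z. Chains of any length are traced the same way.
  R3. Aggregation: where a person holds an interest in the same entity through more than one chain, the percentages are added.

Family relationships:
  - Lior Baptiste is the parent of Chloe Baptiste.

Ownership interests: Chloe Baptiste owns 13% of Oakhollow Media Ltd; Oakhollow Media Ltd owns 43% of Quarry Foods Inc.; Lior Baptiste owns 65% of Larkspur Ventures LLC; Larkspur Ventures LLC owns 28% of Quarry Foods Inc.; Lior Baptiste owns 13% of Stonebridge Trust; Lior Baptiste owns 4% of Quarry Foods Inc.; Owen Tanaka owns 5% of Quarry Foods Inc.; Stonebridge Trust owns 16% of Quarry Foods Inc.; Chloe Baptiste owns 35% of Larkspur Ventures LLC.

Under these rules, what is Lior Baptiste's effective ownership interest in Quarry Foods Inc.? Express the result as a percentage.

39.67%

By parent–child attribution (R1), Lior Baptiste is treated as also owning Chloe Baptiste's interest in Larkspur Ventures LLC, giving 65% + 35% = 100%.
By parent–child attribution (R1), Lior Baptiste is treated as owning Chloe Baptiste's 13% interest in Oakhollow Media Ltd.
Chain via Stonebridge Trust (R2): 13% × 16% = 2.08% of Quarry Foods Inc.
Chain via Larkspur Ventures LLC (R2): 100% × 28% = 28% of Quarry Foods Inc.
Direct interest in Quarry Foods Inc: 4%.
Chain via Oakhollow Media Ltd (R2): 13% × 43% = 5.59% of Quarry Foods Inc.
Aggregating (R3): 2.08% + 28% + 4% + 5.59% = 39.67%.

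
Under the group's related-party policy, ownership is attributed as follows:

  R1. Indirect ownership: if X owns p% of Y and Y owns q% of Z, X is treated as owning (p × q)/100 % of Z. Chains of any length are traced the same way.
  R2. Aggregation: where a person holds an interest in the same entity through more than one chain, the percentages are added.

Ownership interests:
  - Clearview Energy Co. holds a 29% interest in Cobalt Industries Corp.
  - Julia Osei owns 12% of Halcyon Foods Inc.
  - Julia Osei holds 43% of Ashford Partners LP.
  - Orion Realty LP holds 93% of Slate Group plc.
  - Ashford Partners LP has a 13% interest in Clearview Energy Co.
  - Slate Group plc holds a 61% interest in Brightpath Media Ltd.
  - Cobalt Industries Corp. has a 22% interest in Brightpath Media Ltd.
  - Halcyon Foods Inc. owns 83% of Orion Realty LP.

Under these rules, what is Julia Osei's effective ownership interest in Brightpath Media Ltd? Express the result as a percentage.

6.00695%

Chain via Ashford Partners LP → Clearview Energy Co. → Cobalt Industries Corp. (R1): 43% × 13% × 29% × 22% = 0.356642% of Brightpath Media Ltd.
Chain via Halcyon Foods Inc. → Orion Realty LP → Slate Group plc (R1): 12% × 83% × 93% × 61% = 5.650308% of Brightpath Media Ltd.
Aggregating (R2): 0.356642% + 5.650308% = 6.00695%.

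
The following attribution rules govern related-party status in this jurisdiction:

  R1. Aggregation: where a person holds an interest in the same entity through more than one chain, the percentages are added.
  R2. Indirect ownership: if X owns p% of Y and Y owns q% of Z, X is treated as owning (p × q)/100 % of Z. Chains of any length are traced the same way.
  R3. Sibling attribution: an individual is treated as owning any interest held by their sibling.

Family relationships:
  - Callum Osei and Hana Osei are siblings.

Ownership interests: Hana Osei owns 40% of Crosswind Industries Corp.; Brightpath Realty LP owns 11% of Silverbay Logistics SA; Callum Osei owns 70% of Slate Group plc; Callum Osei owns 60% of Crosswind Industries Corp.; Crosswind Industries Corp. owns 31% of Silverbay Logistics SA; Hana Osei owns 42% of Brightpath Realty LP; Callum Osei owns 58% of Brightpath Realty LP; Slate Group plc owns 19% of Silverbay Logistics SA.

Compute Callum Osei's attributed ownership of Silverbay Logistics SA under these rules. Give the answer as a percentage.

55.3%

By sibling attribution (R3), Callum Osei is treated as also owning Hana Osei's interest in Brightpath Realty LP, giving 58% + 42% = 100%.
By sibling attribution (R3), Callum Osei is treated as also owning Hana Osei's interest in Crosswind Industries Corp, giving 60% + 40% = 100%.
Chain via Slate Group plc (R2): 70% × 19% = 13.3% of Silverbay Logistics SA.
Chain via Brightpath Realty LP (R2): 100% × 11% = 11% of Silverbay Logistics SA.
Chain via Crosswind Industries Corp. (R2): 100% × 31% = 31% of Silverbay Logistics SA.
Aggregating (R1): 13.3% + 11% + 31% = 55.3%.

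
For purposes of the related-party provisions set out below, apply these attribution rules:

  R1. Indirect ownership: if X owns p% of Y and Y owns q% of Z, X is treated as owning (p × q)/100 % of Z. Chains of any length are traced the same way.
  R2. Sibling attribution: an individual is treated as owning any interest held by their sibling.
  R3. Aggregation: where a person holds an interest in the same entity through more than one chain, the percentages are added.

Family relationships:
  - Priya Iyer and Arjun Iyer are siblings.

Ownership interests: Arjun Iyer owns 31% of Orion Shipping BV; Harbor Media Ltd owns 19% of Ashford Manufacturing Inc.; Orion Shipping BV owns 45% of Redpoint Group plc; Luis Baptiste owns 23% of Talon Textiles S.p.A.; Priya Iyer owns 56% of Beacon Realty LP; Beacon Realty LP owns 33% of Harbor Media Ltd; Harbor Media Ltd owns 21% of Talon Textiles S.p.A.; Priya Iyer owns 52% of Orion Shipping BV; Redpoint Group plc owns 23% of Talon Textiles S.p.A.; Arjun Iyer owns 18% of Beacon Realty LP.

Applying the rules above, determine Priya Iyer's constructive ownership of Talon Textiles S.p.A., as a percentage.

13.7187%

By sibling attribution (R2), Priya Iyer is treated as also owning Arjun Iyer's interest in Orion Shipping BV, giving 52% + 31% = 83%.
By sibling attribution (R2), Priya Iyer is treated as also owning Arjun Iyer's interest in Beacon Realty LP, giving 56% + 18% = 74%.
Chain via Orion Shipping BV → Redpoint Group plc (R1): 83% × 45% × 23% = 8.5905% of Talon Textiles S.p.A.
Chain via Beacon Realty LP → Harbor Media Ltd (R1): 74% × 33% × 21% = 5.1282% of Talon Textiles S.p.A.
Aggregating (R3): 8.5905% + 5.1282% = 13.7187%.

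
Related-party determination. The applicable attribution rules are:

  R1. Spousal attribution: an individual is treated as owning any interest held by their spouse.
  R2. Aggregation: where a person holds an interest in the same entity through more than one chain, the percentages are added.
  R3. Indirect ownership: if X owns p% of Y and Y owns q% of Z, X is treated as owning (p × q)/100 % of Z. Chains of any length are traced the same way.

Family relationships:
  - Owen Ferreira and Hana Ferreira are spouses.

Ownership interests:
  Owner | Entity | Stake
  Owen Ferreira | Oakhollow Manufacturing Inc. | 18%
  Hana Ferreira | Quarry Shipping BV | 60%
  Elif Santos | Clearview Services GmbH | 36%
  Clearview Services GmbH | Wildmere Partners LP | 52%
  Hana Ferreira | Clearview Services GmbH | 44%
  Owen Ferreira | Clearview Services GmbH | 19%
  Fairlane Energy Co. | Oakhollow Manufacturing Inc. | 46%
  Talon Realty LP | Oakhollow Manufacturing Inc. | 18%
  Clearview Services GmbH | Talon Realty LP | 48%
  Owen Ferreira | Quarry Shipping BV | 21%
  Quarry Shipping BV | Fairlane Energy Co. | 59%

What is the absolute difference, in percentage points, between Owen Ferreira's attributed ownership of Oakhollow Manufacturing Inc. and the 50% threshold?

4.5734

By spousal attribution (R1), Owen Ferreira is treated as also owning Hana Ferreira's interest in Quarry Shipping BV, giving 21% + 60% = 81%.
By spousal attribution (R1), Owen Ferreira is treated as also owning Hana Ferreira's interest in Clearview Services GmbH, giving 19% + 44% = 63%.
Chain via Quarry Shipping BV → Fairlane Energy Co. (R3): 81% × 59% × 46% = 21.9834% of Oakhollow Manufacturing Inc.
Chain via Clearview Services GmbH → Talon Realty LP (R3): 63% × 48% × 18% = 5.4432% of Oakhollow Manufacturing Inc.
Direct interest in Oakhollow Manufacturing Inc: 18%.
Aggregating (R2): 21.9834% + 5.4432% + 18% = 45.4266%.
45.4266% falls short of the 50% threshold by 4.5734 percentage points.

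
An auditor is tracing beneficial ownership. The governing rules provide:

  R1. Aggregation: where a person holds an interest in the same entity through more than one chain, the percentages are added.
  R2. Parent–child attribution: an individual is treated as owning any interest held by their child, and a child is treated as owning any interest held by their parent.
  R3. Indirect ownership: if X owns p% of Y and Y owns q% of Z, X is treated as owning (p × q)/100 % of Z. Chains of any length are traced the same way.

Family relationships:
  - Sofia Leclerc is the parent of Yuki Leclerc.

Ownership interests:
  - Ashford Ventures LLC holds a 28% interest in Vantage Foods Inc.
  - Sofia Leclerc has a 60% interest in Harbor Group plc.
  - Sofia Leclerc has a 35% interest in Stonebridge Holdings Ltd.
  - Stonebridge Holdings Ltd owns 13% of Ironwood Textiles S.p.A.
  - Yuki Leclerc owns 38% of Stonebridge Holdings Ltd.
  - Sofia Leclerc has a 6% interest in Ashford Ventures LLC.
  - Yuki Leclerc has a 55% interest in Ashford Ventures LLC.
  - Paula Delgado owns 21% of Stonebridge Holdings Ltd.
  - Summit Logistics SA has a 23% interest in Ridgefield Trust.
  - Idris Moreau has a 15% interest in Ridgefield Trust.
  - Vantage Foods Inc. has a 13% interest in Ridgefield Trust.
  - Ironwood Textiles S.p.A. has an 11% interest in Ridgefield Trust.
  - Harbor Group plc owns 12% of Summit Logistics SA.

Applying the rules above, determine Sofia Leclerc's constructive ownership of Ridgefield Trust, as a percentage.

4.9203%

By parent–child attribution (R2), Sofia Leclerc is treated as also owning Yuki Leclerc's interest in Ashford Ventures LLC, giving 6% + 55% = 61%.
By parent–child attribution (R2), Sofia Leclerc is treated as also owning Yuki Leclerc's interest in Stonebridge Holdings Ltd, giving 35% + 38% = 73%.
Chain via Ashford Ventures LLC → Vantage Foods Inc. (R3): 61% × 28% × 13% = 2.2204% of Ridgefield Trust.
Chain via Harbor Group plc → Summit Logistics SA (R3): 60% × 12% × 23% = 1.656% of Ridgefield Trust.
Chain via Stonebridge Holdings Ltd → Ironwood Textiles S.p.A. (R3): 73% × 13% × 11% = 1.0439% of Ridgefield Trust.
Aggregating (R1): 2.2204% + 1.656% + 1.0439% = 4.9203%.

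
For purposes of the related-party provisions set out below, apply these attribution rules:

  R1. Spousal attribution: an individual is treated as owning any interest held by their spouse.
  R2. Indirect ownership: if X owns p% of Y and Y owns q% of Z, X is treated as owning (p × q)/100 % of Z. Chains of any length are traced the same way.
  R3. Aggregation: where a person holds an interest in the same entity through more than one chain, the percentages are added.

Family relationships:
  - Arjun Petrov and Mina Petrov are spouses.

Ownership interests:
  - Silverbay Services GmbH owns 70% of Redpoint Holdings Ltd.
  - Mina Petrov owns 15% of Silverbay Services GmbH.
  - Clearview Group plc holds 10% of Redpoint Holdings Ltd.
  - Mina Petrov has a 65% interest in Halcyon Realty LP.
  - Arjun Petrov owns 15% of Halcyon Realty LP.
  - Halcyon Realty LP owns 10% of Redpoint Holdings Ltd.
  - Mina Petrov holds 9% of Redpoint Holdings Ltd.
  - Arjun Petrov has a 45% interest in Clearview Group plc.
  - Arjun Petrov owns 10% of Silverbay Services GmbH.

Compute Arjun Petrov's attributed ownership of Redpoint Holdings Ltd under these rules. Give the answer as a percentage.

39%

By spousal attribution (R1), Arjun Petrov is treated as also owning Mina Petrov's interest in Halcyon Realty LP, giving 15% + 65% = 80%.
By spousal attribution (R1), Arjun Petrov is treated as also owning Mina Petrov's interest in Silverbay Services GmbH, giving 10% + 15% = 25%.
By spousal attribution (R1), Arjun Petrov is treated as owning Mina Petrov's 9% interest in Redpoint Holdings Ltd.
Chain via Clearview Group plc (R2): 45% × 10% = 4.5% of Redpoint Holdings Ltd.
Chain via Halcyon Realty LP (R2): 80% × 10% = 8% of Redpoint Holdings Ltd.
Chain via Silverbay Services GmbH (R2): 25% × 70% = 17.5% of Redpoint Holdings Ltd.
Direct interest in Redpoint Holdings Ltd: 9%.
Aggregating (R3): 4.5% + 8% + 17.5% + 9% = 39%.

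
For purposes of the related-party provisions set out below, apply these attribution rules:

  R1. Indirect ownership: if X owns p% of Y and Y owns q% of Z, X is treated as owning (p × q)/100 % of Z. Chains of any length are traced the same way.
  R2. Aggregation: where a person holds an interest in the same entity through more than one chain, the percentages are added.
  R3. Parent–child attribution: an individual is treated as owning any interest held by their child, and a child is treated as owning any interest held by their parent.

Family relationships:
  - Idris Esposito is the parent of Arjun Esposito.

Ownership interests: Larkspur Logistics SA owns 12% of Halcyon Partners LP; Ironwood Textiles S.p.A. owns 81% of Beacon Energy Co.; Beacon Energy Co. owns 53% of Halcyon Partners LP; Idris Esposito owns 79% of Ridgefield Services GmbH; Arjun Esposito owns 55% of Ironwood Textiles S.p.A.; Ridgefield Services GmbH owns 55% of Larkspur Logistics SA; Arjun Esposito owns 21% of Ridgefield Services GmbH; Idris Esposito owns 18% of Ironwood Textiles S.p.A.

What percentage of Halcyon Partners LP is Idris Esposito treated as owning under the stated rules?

By parent–child attribution (R3), Idris Esposito is treated as also owning Arjun Esposito's interest in Ironwood Textiles S.p.A, giving 18% + 55% = 73%.
By parent–child attribution (R3), Idris Esposito is treated as also owning Arjun Esposito's interest in Ridgefield Services GmbH, giving 79% + 21% = 100%.
Chain via Ironwood Textiles S.p.A. → Beacon Energy Co. (R1): 73% × 81% × 53% = 31.3389% of Halcyon Partners LP.
Chain via Ridgefield Services GmbH → Larkspur Logistics SA (R1): 100% × 55% × 12% = 6.6% of Halcyon Partners LP.
Aggregating (R2): 31.3389% + 6.6% = 37.9389%.

37.9389%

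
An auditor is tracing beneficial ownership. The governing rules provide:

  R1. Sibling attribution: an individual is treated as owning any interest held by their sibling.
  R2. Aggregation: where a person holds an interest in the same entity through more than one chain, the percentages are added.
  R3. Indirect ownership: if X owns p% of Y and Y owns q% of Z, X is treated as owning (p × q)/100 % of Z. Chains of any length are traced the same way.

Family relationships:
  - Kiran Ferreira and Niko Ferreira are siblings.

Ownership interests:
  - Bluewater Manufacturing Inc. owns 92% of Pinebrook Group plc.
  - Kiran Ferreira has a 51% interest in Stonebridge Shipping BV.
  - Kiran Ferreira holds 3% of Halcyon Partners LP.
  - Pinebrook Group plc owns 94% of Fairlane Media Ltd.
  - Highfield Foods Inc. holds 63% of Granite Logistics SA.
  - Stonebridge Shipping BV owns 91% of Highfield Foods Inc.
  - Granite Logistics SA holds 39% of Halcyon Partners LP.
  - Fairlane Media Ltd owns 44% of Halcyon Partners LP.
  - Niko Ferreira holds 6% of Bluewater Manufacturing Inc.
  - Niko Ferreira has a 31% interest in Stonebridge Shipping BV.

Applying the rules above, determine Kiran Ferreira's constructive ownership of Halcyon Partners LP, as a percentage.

23.617206%

By sibling attribution (R1), Kiran Ferreira is treated as also owning Niko Ferreira's interest in Stonebridge Shipping BV, giving 51% + 31% = 82%.
By sibling attribution (R1), Kiran Ferreira is treated as owning Niko Ferreira's 6% interest in Bluewater Manufacturing Inc.
Chain via Stonebridge Shipping BV → Highfield Foods Inc. → Granite Logistics SA (R3): 82% × 91% × 63% × 39% = 18.334134% of Halcyon Partners LP.
Direct interest in Halcyon Partners LP: 3%.
Chain via Bluewater Manufacturing Inc. → Pinebrook Group plc → Fairlane Media Ltd (R3): 6% × 92% × 94% × 44% = 2.283072% of Halcyon Partners LP.
Aggregating (R2): 18.334134% + 3% + 2.283072% = 23.617206%.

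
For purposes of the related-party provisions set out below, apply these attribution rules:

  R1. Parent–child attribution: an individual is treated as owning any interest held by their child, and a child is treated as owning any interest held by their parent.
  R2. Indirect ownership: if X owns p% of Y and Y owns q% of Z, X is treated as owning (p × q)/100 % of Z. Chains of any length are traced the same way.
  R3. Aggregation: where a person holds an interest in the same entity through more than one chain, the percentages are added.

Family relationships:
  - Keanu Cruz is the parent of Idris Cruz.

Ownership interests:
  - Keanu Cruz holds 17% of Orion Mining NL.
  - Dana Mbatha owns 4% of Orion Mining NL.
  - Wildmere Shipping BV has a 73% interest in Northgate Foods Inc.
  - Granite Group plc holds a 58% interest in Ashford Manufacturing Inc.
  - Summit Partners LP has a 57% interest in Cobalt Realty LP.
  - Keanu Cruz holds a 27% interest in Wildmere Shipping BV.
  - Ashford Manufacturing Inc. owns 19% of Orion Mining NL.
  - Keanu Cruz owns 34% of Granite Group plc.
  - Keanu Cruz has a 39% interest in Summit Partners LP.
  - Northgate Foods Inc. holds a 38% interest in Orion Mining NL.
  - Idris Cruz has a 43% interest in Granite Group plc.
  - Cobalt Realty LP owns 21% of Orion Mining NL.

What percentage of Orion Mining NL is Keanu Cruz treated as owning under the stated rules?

37.6435%

By parent–child attribution (R1), Keanu Cruz is treated as also owning Idris Cruz's interest in Granite Group plc, giving 34% + 43% = 77%.
Chain via Wildmere Shipping BV → Northgate Foods Inc. (R2): 27% × 73% × 38% = 7.4898% of Orion Mining NL.
Chain via Summit Partners LP → Cobalt Realty LP (R2): 39% × 57% × 21% = 4.6683% of Orion Mining NL.
Chain via Granite Group plc → Ashford Manufacturing Inc. (R2): 77% × 58% × 19% = 8.4854% of Orion Mining NL.
Direct interest in Orion Mining NL: 17%.
Aggregating (R3): 7.4898% + 4.6683% + 8.4854% + 17% = 37.6435%.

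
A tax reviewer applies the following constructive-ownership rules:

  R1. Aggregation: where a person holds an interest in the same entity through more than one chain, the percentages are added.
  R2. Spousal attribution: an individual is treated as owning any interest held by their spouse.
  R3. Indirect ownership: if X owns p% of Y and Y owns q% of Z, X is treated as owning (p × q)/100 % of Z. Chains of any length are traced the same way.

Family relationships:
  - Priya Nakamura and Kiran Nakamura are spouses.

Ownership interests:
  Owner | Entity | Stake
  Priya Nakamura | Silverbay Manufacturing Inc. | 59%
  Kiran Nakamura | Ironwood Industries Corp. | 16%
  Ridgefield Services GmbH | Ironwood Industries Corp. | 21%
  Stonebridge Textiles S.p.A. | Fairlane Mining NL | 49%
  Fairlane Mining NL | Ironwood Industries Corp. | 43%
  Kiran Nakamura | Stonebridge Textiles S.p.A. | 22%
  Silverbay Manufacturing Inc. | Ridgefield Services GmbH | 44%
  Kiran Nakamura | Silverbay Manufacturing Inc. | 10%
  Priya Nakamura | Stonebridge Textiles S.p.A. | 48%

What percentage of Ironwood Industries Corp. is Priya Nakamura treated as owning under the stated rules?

By spousal attribution (R2), Priya Nakamura is treated as also owning Kiran Nakamura's interest in Stonebridge Textiles S.p.A, giving 48% + 22% = 70%.
By spousal attribution (R2), Priya Nakamura is treated as also owning Kiran Nakamura's interest in Silverbay Manufacturing Inc, giving 59% + 10% = 69%.
By spousal attribution (R2), Priya Nakamura is treated as owning Kiran Nakamura's 16% interest in Ironwood Industries Corp.
Chain via Stonebridge Textiles S.p.A. → Fairlane Mining NL (R3): 70% × 49% × 43% = 14.749% of Ironwood Industries Corp.
Chain via Silverbay Manufacturing Inc. → Ridgefield Services GmbH (R3): 69% × 44% × 21% = 6.3756% of Ironwood Industries Corp.
Direct interest in Ironwood Industries Corp: 16%.
Aggregating (R1): 14.749% + 6.3756% + 16% = 37.1246%.

37.1246%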